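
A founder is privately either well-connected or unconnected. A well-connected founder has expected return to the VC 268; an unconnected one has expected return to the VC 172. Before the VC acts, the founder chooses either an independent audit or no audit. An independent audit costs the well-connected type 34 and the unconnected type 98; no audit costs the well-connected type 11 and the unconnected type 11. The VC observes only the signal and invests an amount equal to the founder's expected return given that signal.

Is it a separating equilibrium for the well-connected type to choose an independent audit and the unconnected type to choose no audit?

No

Under separation the VC infers type exactly: audit → well-connected (pays 268), no audit → unconnected (pays 172).
Well-connected: audit gives 268 − 34 = 234; no audit gives 172 − 11 = 161. No deviation. ✓
Unconnected: no audit gives 172 − 11 = 161; audit gives 268 − 98 = 170. Would deviate. ✗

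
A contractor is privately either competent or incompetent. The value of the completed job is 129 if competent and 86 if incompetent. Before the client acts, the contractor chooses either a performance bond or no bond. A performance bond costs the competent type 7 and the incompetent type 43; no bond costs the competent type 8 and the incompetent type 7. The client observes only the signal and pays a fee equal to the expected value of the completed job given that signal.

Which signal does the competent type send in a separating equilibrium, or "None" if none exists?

Try competent → bond, incompetent → no bond:
  If types separate, bond earns payment 129 and no bond earns 86.
  Competent: bond gives 129 − 7 = 122; no bond gives 86 − 8 = 78. No deviation. ✓
  Incompetent: no bond gives 86 − 7 = 79; bond gives 129 − 43 = 86. Would deviate. ✗
Try competent → no bond, incompetent → bond:
  If types separate, no bond earns payment 129 and bond earns 86.
  Competent: no bond gives 129 − 8 = 121; bond gives 86 − 7 = 79. No deviation. ✓
  Incompetent: bond gives 86 − 43 = 43; no bond gives 129 − 7 = 122. Would deviate. ✗
Neither assignment is incentive-compatible.

None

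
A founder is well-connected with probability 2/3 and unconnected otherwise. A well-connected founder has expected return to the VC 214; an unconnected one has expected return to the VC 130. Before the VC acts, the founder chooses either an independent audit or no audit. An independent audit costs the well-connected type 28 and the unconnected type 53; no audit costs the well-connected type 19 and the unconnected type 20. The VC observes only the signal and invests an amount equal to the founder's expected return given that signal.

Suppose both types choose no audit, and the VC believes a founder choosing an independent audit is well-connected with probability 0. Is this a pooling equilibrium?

On the equilibrium path (no audit) the VC holds the prior 2/3 and pays 2/3·214 + 1/3·130 = 186. Off-path (audit) belief 0 gives 0·214 + 1·130 = 130.
Well-connected: no audit gives 186 − 19 = 167; audit gives 130 − 28 = 102. Stays. ✓
Unconnected: no audit gives 186 − 20 = 166; audit gives 130 − 53 = 77. Stays. ✓
Beliefs are Bayes-consistent on-path and both types best-respond.

Yes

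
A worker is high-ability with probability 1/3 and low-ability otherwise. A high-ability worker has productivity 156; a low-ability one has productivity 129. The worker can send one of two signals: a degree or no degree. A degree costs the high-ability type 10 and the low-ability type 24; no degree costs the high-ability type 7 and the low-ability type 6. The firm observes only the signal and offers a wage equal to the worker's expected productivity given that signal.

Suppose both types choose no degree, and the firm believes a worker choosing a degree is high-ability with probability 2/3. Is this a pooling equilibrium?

No

On the equilibrium path (no degree) the firm holds the prior 1/3 and pays 1/3·156 + 2/3·129 = 138. Off-path (degree) belief 2/3 gives 2/3·156 + 1/3·129 = 147.
High-ability: no degree gives 138 − 7 = 131; degree gives 147 − 10 = 137. Deviates. ✗
Low-ability: no degree gives 138 − 6 = 132; degree gives 147 − 24 = 123. Stays. ✓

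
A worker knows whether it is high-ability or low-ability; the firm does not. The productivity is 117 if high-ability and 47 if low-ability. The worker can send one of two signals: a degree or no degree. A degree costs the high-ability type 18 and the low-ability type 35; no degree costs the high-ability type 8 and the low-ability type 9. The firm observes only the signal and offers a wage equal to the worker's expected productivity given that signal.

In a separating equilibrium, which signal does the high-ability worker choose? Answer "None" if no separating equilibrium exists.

Try high-ability → degree, low-ability → no degree:
  Under separation the firm infers type exactly: degree → high-ability (pays 117), no degree → low-ability (pays 47).
  High-ability: degree gives 117 − 18 = 99; no degree gives 47 − 8 = 39. No deviation. ✓
  Low-ability: no degree gives 47 − 9 = 38; degree gives 117 − 35 = 82. Would deviate. ✗
Try high-ability → no degree, low-ability → degree:
  Under separation the firm infers type exactly: no degree → high-ability (pays 117), degree → low-ability (pays 47).
  High-ability: no degree gives 117 − 8 = 109; degree gives 47 − 18 = 29. No deviation. ✓
  Low-ability: degree gives 47 − 35 = 12; no degree gives 117 − 9 = 108. Would deviate. ✗
Neither assignment is incentive-compatible.

None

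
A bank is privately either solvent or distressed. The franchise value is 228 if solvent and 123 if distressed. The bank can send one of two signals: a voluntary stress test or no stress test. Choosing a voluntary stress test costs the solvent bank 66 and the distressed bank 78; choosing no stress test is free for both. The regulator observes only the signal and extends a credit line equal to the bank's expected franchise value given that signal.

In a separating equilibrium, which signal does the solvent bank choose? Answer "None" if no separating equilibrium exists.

None

Try solvent → stress test, distressed → no stress test:
  Under separation the regulator infers type exactly: stress test → solvent (pays 228), no stress test → distressed (pays 123).
  Solvent: stress test gives 228 − 66 = 162; no stress test gives 123 − 0 = 123. No deviation. ✓
  Distressed: no stress test gives 123 − 0 = 123; stress test gives 228 − 78 = 150. Would deviate. ✗
Try solvent → no stress test, distressed → stress test:
  Under separation the regulator infers type exactly: no stress test → solvent (pays 228), stress test → distressed (pays 123).
  Solvent: no stress test gives 228 − 0 = 228; stress test gives 123 − 66 = 57. No deviation. ✓
  Distressed: stress test gives 123 − 78 = 45; no stress test gives 228 − 0 = 228. Would deviate. ✗
Neither assignment is incentive-compatible.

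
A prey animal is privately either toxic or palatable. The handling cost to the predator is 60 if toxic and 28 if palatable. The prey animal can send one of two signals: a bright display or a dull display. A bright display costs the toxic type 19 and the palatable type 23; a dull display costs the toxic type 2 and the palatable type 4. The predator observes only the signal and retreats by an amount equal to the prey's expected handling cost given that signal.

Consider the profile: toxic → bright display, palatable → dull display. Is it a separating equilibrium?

Under separation the predator infers type exactly: bright display → toxic (pays 60), dull display → palatable (pays 28).
Toxic: bright display gives 60 − 19 = 41; dull display gives 28 − 2 = 26. No deviation. ✓
Palatable: dull display gives 28 − 4 = 24; bright display gives 60 − 23 = 37. Would deviate. ✗

No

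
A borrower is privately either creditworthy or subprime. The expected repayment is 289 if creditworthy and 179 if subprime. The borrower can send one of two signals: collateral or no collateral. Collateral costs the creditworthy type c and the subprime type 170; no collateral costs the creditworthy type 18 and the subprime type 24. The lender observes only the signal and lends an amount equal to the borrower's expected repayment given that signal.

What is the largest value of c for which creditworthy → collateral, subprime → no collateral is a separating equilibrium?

Under separation: collateral → creditworthy (pays 289); no collateral → subprime (pays 179).
Subprime: 179 − 24 = 155 ≥ 289 − 170 = 119. Holds regardless of c. ✓
Creditworthy: 289 − c ≥ 179 − 18, so c ≤ 289 − 161 = 128.

128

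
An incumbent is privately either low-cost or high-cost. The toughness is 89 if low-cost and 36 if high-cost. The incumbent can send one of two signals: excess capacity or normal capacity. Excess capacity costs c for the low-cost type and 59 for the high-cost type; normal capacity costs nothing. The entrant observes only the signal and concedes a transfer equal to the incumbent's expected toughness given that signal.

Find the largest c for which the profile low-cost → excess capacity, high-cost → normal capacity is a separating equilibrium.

53

Under separation: excess capacity → low-cost (pays 89); normal capacity → high-cost (pays 36).
High-cost: 36 − 0 = 36 ≥ 89 − 59 = 30. Holds regardless of c. ✓
Low-cost: 89 − c ≥ 36 − 0, so c ≤ 89 − 36 = 53.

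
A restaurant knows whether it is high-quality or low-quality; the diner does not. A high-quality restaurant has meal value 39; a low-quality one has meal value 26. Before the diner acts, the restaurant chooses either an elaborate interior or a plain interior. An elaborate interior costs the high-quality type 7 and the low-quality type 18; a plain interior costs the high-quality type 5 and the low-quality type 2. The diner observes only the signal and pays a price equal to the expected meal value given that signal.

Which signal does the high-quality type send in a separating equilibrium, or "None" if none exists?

elaborate interior

Try high-quality → elaborate interior, low-quality → plain interior:
  If types separate, elaborate interior earns payment 39 and plain interior earns 26.
  High-quality: elaborate interior gives 39 − 7 = 32; plain interior gives 26 − 5 = 21. No deviation. ✓
  Low-quality: plain interior gives 26 − 2 = 24; elaborate interior gives 39 − 18 = 21. No deviation. ✓
Both hold — the high-quality type sends elaborate interior.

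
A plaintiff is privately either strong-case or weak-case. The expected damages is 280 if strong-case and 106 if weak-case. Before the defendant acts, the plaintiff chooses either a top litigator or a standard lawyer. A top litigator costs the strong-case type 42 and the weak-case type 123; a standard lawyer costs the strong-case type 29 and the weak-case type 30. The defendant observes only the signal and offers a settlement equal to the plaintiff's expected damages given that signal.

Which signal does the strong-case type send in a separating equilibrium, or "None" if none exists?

Try strong-case → top litigator, weak-case → standard lawyer:
  Under separation the defendant infers type exactly: top litigator → strong-case (pays 280), standard lawyer → weak-case (pays 106).
  Strong-case: top litigator gives 280 − 42 = 238; standard lawyer gives 106 − 29 = 77. No deviation. ✓
  Weak-case: standard lawyer gives 106 − 30 = 76; top litigator gives 280 − 123 = 157. Would deviate. ✗
Try strong-case → standard lawyer, weak-case → top litigator:
  Under separation the defendant infers type exactly: standard lawyer → strong-case (pays 280), top litigator → weak-case (pays 106).
  Strong-case: standard lawyer gives 280 − 29 = 251; top litigator gives 106 − 42 = 64. No deviation. ✓
  Weak-case: top litigator gives 106 − 123 = -17; standard lawyer gives 280 − 30 = 250. Would deviate. ✗
Neither assignment is incentive-compatible.

None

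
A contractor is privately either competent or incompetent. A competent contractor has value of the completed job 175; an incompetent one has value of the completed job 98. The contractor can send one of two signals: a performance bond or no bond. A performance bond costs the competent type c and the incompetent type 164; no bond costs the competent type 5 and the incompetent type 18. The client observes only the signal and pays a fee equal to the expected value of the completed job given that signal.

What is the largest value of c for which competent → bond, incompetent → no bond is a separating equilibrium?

82

Under separation: bond → competent (pays 175); no bond → incompetent (pays 98).
Incompetent: 98 − 18 = 80 ≥ 175 − 164 = 11. Holds regardless of c. ✓
Competent: 175 − c ≥ 98 − 5, so c ≤ 175 − 93 = 82.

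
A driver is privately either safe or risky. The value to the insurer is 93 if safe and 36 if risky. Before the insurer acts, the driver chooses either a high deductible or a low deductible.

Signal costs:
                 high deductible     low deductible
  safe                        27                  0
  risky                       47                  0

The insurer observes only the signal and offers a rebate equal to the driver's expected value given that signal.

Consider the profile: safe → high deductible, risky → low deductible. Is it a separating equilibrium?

If types separate, high deductible earns payment 93 and low deductible earns 36.
Safe: high deductible gives 93 − 27 = 66; low deductible gives 36 − 0 = 36. No deviation. ✓
Risky: low deductible gives 36 − 0 = 36; high deductible gives 93 − 47 = 46. Would deviate. ✗

No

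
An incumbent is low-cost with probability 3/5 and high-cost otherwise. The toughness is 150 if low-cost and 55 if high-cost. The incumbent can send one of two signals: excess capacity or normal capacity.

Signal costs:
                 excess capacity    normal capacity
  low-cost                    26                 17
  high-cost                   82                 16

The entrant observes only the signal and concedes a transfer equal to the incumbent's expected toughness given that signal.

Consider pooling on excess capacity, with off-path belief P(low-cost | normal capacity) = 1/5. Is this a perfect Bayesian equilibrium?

On the equilibrium path (excess capacity) the entrant holds the prior 3/5 and pays 3/5·150 + 2/5·55 = 112. Off-path (normal capacity) belief 1/5 gives 1/5·150 + 4/5·55 = 74.
Low-cost: excess capacity gives 112 − 26 = 86; normal capacity gives 74 − 17 = 57. Stays. ✓
High-cost: excess capacity gives 112 − 82 = 30; normal capacity gives 74 − 16 = 58. Deviates. ✗

No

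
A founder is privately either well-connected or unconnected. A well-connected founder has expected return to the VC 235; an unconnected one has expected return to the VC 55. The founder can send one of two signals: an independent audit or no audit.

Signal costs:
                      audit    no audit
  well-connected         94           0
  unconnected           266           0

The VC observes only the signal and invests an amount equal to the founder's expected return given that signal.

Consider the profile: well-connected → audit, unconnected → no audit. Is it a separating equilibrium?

If types separate, audit earns payment 235 and no audit earns 55.
Well-connected: audit gives 235 − 94 = 141; no audit gives 55 − 0 = 55. No deviation. ✓
Unconnected: no audit gives 55 − 0 = 55; audit gives 235 − 266 = -31. No deviation. ✓
Neither type gains from mimicking the other.

Yes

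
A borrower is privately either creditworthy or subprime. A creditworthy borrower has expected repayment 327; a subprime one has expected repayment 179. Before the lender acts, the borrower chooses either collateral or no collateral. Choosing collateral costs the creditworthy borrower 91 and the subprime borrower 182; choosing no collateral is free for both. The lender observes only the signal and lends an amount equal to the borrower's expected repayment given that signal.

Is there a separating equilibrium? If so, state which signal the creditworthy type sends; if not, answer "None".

collateral

Try creditworthy → collateral, subprime → no collateral:
  Under separation the lender infers type exactly: collateral → creditworthy (pays 327), no collateral → subprime (pays 179).
  Creditworthy: collateral gives 327 − 91 = 236; no collateral gives 179 − 0 = 179. No deviation. ✓
  Subprime: no collateral gives 179 − 0 = 179; collateral gives 327 − 182 = 145. No deviation. ✓
Both hold — the creditworthy type sends collateral.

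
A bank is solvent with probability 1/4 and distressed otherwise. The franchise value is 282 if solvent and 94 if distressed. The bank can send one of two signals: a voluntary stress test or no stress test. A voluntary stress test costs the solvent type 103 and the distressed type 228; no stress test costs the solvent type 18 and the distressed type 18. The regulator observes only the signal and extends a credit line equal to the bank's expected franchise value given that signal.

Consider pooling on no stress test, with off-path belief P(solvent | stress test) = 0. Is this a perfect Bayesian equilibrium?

At the pooled signal (no stress test) the regulator holds the prior 1/4 and pays 1/4·282 + 3/4·94 = 141. Off-path (stress test) belief 0 gives 0·282 + 1·94 = 94.
Solvent: no stress test gives 141 − 18 = 123; stress test gives 94 − 103 = -9. Stays. ✓
Distressed: no stress test gives 141 − 18 = 123; stress test gives 94 − 228 = -134. Stays. ✓

Yes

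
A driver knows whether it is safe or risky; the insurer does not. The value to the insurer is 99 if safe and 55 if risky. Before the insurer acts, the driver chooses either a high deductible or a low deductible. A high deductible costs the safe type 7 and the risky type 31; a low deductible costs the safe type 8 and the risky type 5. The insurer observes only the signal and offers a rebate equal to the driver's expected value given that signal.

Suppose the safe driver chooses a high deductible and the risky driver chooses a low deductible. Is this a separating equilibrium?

No

If types separate, high deductible earns payment 99 and low deductible earns 55.
Safe: high deductible gives 99 − 7 = 92; low deductible gives 55 − 8 = 47. No deviation. ✓
Risky: low deductible gives 55 − 5 = 50; high deductible gives 99 − 31 = 68. Would deviate. ✗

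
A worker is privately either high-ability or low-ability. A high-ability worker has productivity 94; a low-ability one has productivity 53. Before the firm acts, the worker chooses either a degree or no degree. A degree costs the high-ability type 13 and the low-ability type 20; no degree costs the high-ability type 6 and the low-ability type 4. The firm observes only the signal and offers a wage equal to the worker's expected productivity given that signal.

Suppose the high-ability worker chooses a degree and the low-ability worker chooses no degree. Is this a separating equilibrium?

No

Under separation the firm infers type exactly: degree → high-ability (pays 94), no degree → low-ability (pays 53).
High-ability: degree gives 94 − 13 = 81; no degree gives 53 − 6 = 47. No deviation. ✓
Low-ability: no degree gives 53 − 4 = 49; degree gives 94 − 20 = 74. Would deviate. ✗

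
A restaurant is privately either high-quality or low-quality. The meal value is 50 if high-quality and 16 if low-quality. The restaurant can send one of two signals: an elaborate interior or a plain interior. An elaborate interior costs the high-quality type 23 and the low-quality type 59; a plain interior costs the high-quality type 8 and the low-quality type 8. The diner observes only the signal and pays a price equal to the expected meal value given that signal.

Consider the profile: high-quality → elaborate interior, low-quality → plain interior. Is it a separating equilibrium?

Under separation the diner infers type exactly: elaborate interior → high-quality (pays 50), plain interior → low-quality (pays 16).
High-quality: elaborate interior gives 50 − 23 = 27; plain interior gives 16 − 8 = 8. No deviation. ✓
Low-quality: plain interior gives 16 − 8 = 8; elaborate interior gives 50 − 59 = -9. No deviation. ✓
Neither type gains from mimicking the other.

Yes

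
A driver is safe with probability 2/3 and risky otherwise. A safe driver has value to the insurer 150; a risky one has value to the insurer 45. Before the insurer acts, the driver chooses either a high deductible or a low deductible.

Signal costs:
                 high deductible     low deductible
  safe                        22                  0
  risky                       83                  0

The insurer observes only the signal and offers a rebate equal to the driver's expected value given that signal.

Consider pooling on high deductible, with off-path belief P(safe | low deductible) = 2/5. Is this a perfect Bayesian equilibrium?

At the pooled signal (high deductible) the insurer holds the prior 2/3 and pays 2/3·150 + 1/3·45 = 115. Off-path (low deductible) belief 2/5 gives 2/5·150 + 3/5·45 = 87.
Safe: high deductible gives 115 − 22 = 93; low deductible gives 87 − 0 = 87. Stays. ✓
Risky: high deductible gives 115 − 83 = 32; low deductible gives 87 − 0 = 87. Deviates. ✗

No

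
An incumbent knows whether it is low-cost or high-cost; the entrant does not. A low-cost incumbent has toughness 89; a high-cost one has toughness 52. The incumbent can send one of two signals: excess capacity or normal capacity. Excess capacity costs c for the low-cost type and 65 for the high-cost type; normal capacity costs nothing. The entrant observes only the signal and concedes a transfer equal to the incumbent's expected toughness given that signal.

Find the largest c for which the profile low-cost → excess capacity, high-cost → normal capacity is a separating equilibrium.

37

Under separation: excess capacity → low-cost (pays 89); normal capacity → high-cost (pays 52).
High-cost: 52 − 0 = 52 ≥ 89 − 65 = 24. Holds regardless of c. ✓
Low-cost: 89 − c ≥ 52 − 0, so c ≤ 89 − 52 = 37.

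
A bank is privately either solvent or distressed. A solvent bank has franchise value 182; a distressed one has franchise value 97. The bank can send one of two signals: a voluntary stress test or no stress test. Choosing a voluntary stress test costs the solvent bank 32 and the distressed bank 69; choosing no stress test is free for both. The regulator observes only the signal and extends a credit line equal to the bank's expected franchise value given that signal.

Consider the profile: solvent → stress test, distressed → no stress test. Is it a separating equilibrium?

If types separate, stress test earns payment 182 and no stress test earns 97.
Solvent: stress test gives 182 − 32 = 150; no stress test gives 97 − 0 = 97. No deviation. ✓
Distressed: no stress test gives 97 − 0 = 97; stress test gives 182 − 69 = 113. Would deviate. ✗

No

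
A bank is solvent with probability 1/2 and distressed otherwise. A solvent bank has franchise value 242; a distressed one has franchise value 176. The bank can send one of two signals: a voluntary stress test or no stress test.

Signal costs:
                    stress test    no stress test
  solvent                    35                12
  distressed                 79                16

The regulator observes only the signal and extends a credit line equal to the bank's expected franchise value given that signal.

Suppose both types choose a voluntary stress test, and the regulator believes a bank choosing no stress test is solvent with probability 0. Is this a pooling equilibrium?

No

At the pooled signal (stress test) the regulator holds the prior 1/2 and pays 1/2·242 + 1/2·176 = 209. Off-path (no stress test) belief 0 gives 0·242 + 1·176 = 176.
Solvent: stress test gives 209 − 35 = 174; no stress test gives 176 − 12 = 164. Stays. ✓
Distressed: stress test gives 209 − 79 = 130; no stress test gives 176 − 16 = 160. Deviates. ✗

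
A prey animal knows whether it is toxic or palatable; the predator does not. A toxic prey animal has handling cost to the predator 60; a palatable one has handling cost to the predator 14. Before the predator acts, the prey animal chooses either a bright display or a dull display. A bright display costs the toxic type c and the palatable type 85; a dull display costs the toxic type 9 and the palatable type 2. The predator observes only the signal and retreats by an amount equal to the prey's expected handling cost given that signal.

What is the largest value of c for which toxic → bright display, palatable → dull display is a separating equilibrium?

Under separation: bright display → toxic (pays 60); dull display → palatable (pays 14).
Palatable: 14 − 2 = 12 ≥ 60 − 85 = -25. Holds regardless of c. ✓
Toxic: 60 − c ≥ 14 − 9, so c ≤ 60 − 5 = 55.

55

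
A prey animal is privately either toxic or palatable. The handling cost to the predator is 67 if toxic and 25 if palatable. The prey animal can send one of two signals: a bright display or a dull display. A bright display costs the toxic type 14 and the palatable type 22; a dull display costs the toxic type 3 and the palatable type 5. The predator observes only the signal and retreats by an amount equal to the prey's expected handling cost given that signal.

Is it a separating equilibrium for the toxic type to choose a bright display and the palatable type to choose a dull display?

No

If types separate, bright display earns payment 67 and dull display earns 25.
Toxic: bright display gives 67 − 14 = 53; dull display gives 25 − 3 = 22. No deviation. ✓
Palatable: dull display gives 25 − 5 = 20; bright display gives 67 − 22 = 45. Would deviate. ✗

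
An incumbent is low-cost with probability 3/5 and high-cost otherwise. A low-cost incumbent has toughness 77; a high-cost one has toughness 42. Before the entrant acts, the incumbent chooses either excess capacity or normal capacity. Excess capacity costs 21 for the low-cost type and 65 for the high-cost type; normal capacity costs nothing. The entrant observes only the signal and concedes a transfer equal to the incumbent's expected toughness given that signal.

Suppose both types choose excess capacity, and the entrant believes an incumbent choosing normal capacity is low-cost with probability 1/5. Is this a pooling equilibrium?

On the equilibrium path (excess capacity) the entrant holds the prior 3/5 and pays 3/5·77 + 2/5·42 = 63. Off-path (normal capacity) belief 1/5 gives 1/5·77 + 4/5·42 = 49.
Low-cost: excess capacity gives 63 − 21 = 42; normal capacity gives 49 − 0 = 49. Deviates. ✗
High-cost: excess capacity gives 63 − 65 = -2; normal capacity gives 49 − 0 = 49. Deviates. ✗

No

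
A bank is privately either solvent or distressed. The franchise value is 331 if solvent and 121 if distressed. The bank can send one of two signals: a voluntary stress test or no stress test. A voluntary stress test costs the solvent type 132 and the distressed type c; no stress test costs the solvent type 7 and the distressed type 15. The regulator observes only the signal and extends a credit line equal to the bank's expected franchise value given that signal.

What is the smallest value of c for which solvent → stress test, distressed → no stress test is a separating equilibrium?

Under separation: stress test → solvent (pays 331); no stress test → distressed (pays 121).
Solvent: 331 − 132 = 199 ≥ 121 − 7 = 114. Holds regardless of c. ✓
Distressed: 121 − 15 ≥ 331 − c, so c ≥ 331 − 106 = 225.

225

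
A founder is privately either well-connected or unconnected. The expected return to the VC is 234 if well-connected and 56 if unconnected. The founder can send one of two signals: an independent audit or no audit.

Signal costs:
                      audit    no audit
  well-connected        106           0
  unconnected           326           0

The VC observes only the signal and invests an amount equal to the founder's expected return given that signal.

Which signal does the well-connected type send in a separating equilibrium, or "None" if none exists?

Try well-connected → audit, unconnected → no audit:
  Under separation the VC infers type exactly: audit → well-connected (pays 234), no audit → unconnected (pays 56).
  Well-connected: audit gives 234 − 106 = 128; no audit gives 56 − 0 = 56. No deviation. ✓
  Unconnected: no audit gives 56 − 0 = 56; audit gives 234 − 326 = -92. No deviation. ✓
Both hold — the well-connected type sends audit.

audit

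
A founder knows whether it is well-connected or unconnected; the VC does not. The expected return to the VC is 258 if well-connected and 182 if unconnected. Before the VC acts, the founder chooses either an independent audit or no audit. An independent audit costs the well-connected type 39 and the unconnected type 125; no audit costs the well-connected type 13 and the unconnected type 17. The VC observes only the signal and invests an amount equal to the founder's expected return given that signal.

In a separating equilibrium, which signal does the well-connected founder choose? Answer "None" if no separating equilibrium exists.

Try well-connected → audit, unconnected → no audit:
  Under separation the VC infers type exactly: audit → well-connected (pays 258), no audit → unconnected (pays 182).
  Well-connected: audit gives 258 − 39 = 219; no audit gives 182 − 13 = 169. No deviation. ✓
  Unconnected: no audit gives 182 − 17 = 165; audit gives 258 − 125 = 133. No deviation. ✓
Both hold — the well-connected type sends audit.

audit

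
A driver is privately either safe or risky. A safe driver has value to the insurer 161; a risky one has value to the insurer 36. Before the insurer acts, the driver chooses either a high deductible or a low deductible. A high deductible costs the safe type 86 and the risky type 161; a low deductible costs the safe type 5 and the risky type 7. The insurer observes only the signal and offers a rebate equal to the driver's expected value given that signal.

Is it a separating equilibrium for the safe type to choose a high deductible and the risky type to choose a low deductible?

If types separate, high deductible earns payment 161 and low deductible earns 36.
Safe: high deductible gives 161 − 86 = 75; low deductible gives 36 − 5 = 31. No deviation. ✓
Risky: low deductible gives 36 − 7 = 29; high deductible gives 161 − 161 = 0. No deviation. ✓
Neither type gains from mimicking the other.

Yes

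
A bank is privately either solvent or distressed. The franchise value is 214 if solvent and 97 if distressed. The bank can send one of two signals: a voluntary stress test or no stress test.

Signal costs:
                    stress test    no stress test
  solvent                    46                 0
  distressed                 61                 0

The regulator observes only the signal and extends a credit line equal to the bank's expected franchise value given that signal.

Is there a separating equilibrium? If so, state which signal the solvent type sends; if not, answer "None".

Try solvent → stress test, distressed → no stress test:
  Under separation the regulator infers type exactly: stress test → solvent (pays 214), no stress test → distressed (pays 97).
  Solvent: stress test gives 214 − 46 = 168; no stress test gives 97 − 0 = 97. No deviation. ✓
  Distressed: no stress test gives 97 − 0 = 97; stress test gives 214 − 61 = 153. Would deviate. ✗
Try solvent → no stress test, distressed → stress test:
  Under separation the regulator infers type exactly: no stress test → solvent (pays 214), stress test → distressed (pays 97).
  Solvent: no stress test gives 214 − 0 = 214; stress test gives 97 − 46 = 51. No deviation. ✓
  Distressed: stress test gives 97 − 61 = 36; no stress test gives 214 − 0 = 214. Would deviate. ✗
Neither assignment is incentive-compatible.

None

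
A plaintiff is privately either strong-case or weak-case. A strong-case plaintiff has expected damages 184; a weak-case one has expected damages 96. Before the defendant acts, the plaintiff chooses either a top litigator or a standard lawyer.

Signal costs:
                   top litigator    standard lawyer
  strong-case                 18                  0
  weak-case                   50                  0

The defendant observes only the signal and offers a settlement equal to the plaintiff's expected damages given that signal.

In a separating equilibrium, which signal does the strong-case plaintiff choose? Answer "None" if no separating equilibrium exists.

None

Try strong-case → top litigator, weak-case → standard lawyer:
  Under separation the defendant infers type exactly: top litigator → strong-case (pays 184), standard lawyer → weak-case (pays 96).
  Strong-case: top litigator gives 184 − 18 = 166; standard lawyer gives 96 − 0 = 96. No deviation. ✓
  Weak-case: standard lawyer gives 96 − 0 = 96; top litigator gives 184 − 50 = 134. Would deviate. ✗
Try strong-case → standard lawyer, weak-case → top litigator:
  Under separation the defendant infers type exactly: standard lawyer → strong-case (pays 184), top litigator → weak-case (pays 96).
  Strong-case: standard lawyer gives 184 − 0 = 184; top litigator gives 96 − 18 = 78. No deviation. ✓
  Weak-case: top litigator gives 96 − 50 = 46; standard lawyer gives 184 − 0 = 184. Would deviate. ✗
Neither assignment is incentive-compatible.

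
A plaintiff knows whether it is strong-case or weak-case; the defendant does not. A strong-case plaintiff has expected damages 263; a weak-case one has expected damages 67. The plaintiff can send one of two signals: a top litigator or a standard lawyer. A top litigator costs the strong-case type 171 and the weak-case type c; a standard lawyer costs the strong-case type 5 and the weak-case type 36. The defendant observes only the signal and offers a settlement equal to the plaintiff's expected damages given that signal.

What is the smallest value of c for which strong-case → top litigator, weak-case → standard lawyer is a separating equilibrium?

232

Under separation: top litigator → strong-case (pays 263); standard lawyer → weak-case (pays 67).
Strong-case: 263 − 171 = 92 ≥ 67 − 5 = 62. Holds regardless of c. ✓
Weak-case: 67 − 36 ≥ 263 − c, so c ≥ 263 − 31 = 232.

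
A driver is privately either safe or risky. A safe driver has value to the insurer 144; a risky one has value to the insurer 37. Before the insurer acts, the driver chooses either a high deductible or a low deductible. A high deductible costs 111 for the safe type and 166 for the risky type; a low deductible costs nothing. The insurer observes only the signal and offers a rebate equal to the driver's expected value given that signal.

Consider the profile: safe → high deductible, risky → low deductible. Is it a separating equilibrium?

No

If types separate, high deductible earns payment 144 and low deductible earns 37.
Safe: high deductible gives 144 − 111 = 33; low deductible gives 37 − 0 = 37. Would deviate. ✗
Risky: low deductible gives 37 − 0 = 37; high deductible gives 144 − 166 = -22. No deviation. ✓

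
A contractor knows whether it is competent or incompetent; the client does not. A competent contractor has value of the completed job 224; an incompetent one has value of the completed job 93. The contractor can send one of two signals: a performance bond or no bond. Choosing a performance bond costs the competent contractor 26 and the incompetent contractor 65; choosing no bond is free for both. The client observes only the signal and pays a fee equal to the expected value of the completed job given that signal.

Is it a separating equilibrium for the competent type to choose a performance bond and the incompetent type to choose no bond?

No

Under separation the client infers type exactly: bond → competent (pays 224), no bond → incompetent (pays 93).
Competent: bond gives 224 − 26 = 198; no bond gives 93 − 0 = 93. No deviation. ✓
Incompetent: no bond gives 93 − 0 = 93; bond gives 224 − 65 = 159. Would deviate. ✗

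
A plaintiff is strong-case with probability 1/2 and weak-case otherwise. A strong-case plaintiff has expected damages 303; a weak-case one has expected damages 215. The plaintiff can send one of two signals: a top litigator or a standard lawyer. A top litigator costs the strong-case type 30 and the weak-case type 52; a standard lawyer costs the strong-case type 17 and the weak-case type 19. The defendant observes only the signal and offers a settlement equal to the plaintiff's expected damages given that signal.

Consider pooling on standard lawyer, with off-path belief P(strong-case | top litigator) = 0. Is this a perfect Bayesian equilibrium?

At the pooled signal (standard lawyer) the defendant holds the prior 1/2 and pays 1/2·303 + 1/2·215 = 259. Off-path (top litigator) belief 0 gives 0·303 + 1·215 = 215.
Strong-case: standard lawyer gives 259 − 17 = 242; top litigator gives 215 − 30 = 185. Stays. ✓
Weak-case: standard lawyer gives 259 − 19 = 240; top litigator gives 215 − 52 = 163. Stays. ✓

Yes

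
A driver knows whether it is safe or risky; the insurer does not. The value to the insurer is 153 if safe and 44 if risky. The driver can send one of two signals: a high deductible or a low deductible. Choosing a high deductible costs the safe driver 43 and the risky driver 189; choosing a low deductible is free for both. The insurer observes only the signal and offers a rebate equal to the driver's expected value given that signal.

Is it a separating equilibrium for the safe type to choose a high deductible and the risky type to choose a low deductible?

Under separation the insurer infers type exactly: high deductible → safe (pays 153), low deductible → risky (pays 44).
Safe: high deductible gives 153 − 43 = 110; low deductible gives 44 − 0 = 44. No deviation. ✓
Risky: low deductible gives 44 − 0 = 44; high deductible gives 153 − 189 = -36. No deviation. ✓
Both incentive constraints hold.

Yes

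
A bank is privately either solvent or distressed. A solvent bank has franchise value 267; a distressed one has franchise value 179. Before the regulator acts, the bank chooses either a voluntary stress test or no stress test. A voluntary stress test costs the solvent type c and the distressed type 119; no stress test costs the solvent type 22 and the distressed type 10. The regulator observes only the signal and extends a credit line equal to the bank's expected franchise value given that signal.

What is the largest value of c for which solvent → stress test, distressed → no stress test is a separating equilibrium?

Under separation: stress test → solvent (pays 267); no stress test → distressed (pays 179).
Distressed: 179 − 10 = 169 ≥ 267 − 119 = 148. Holds regardless of c. ✓
Solvent: 267 − c ≥ 179 − 22, so c ≤ 267 − 157 = 110.

110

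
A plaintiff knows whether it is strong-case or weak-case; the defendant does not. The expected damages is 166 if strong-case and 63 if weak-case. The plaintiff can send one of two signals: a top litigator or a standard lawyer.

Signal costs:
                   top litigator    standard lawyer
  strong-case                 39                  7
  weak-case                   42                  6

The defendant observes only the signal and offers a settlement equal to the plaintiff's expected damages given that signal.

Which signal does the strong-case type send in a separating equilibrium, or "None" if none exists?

Try strong-case → top litigator, weak-case → standard lawyer:
  If types separate, top litigator earns payment 166 and standard lawyer earns 63.
  Strong-case: top litigator gives 166 − 39 = 127; standard lawyer gives 63 − 7 = 56. No deviation. ✓
  Weak-case: standard lawyer gives 63 − 6 = 57; top litigator gives 166 − 42 = 124. Would deviate. ✗
Try strong-case → standard lawyer, weak-case → top litigator:
  If types separate, standard lawyer earns payment 166 and top litigator earns 63.
  Strong-case: standard lawyer gives 166 − 7 = 159; top litigator gives 63 − 39 = 24. No deviation. ✓
  Weak-case: top litigator gives 63 − 42 = 21; standard lawyer gives 166 − 6 = 160. Would deviate. ✗
Neither assignment is incentive-compatible.

None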